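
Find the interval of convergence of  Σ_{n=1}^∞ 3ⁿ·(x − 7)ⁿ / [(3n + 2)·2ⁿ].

[19/3, 23/3)

The ratio of consecutive coefficients is [(3n + 2)/(3(n+1) + 2)] · 3/2 → 3/2.
The series converges when 3/2 · |x − 7| < 1, giving R = 2/3.
At x = 23/3: comparison with the harmonic series Σ 1/n shows the series diverges.
When x = 19/3, an alternating series whose terms decrease to 0 in absolute value, so it converges by the Leibniz criterion.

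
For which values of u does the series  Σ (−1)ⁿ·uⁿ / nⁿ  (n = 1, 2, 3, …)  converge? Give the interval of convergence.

Root test: |a_n|^(1/n) = 1/n → 0.
Since the n-th root of |a_n| tends to 0, the series converges for all real u; R = ∞.

(−∞, ∞)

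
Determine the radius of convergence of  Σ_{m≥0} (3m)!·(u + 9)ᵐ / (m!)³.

R = 1/27

By the ratio test, |a_{m+1}/a_m| = (3m+1)·(3m+2)·(3m+3)/(m+1)³ → 27.
Hence the series converges for |u + 9| < 1/(27) = 1/27, so the radius of convergence is 1/27.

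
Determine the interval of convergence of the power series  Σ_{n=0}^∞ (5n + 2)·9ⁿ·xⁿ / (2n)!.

(−∞, ∞)

Ratio test: |a_{n+1}/a_n| = (5(n+1) + 2)/(5n + 2) · 9 · 1/[(2n+1)·(2n+2)] → 0 as n → ∞.
The ratio tends to 0 regardless of x, hence R = ∞.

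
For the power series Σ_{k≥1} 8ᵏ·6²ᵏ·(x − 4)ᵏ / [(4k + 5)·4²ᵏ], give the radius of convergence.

Ratio test: |a_{k+1}/a_k| = [(4k + 5)/(4(k+1) + 5)] · 8·36/16 → 18 as k → ∞.
Thus R = 1/(18) = 1/18.

R = 1/18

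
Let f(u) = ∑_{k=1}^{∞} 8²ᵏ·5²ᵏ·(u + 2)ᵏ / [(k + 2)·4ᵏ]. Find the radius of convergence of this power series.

R = 1/400

The ratio of consecutive coefficients is [(k + 2)/((k+1) + 2)] · 64·25/4 → 400.
Hence the series converges for |u + 2| < 1/(400) = 1/400, so the radius of convergence is 1/400.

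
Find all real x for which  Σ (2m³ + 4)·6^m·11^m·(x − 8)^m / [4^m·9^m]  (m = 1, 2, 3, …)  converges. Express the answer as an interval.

(82/11, 94/11)

By the ratio test, |a_{m+1}/a_m| = [(2(m+1)³ + 4)/(2m³ + 4)] · 6·11/(4·9) → 11/6.
Convergence for |x − 8| · 11/6 < 1, i.e. |x − 8| < 6/11. So R = 6/11.
When x = 94/11, the terms do not tend to 0, so the series diverges.
Check x = 82/11: the terms do not tend to 0, so the series diverges.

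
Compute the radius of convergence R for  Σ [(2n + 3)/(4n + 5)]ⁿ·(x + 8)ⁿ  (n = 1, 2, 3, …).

Root test: |a_n|^(1/n) = (2n + 3)/(4n + 5) → 1/2.
Convergence for |x + 8| · 1/2 < 1, i.e. |x + 8| < 2. So R = 2.

R = 2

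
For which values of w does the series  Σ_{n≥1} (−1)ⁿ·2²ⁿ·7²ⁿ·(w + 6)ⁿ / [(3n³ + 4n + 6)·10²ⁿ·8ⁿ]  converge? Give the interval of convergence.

The ratio of consecutive coefficients is [(3n³ + 4n + 6)/(3(n+1)³ + 4(n+1) + 6)] · 4·49/(100·8) → 49/200.
The series converges when 49/200 · |w + 6| < 1, giving R = 200/49.
At w = -94/49: the terms are on the order of 1/n³, so the series converges absolutely by comparison with the p-series (p = 3 > 1).
Endpoint w = -494/49: absolute convergence follows by limit comparison with Σ 1/n³.

[-494/49, -94/49]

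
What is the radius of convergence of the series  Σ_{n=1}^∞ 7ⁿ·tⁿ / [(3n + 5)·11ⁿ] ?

R = 11/7

By the ratio test, |a_{n+1}/a_n| = [(3n + 5)/(3(n+1) + 5)] · 7/11 → 7/11.
The series converges when 7/11 · |t| < 1, giving R = 11/7.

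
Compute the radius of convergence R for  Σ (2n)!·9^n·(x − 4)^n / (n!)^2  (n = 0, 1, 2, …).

R = 1/36

Apply the ratio test: |a_{n+1}| / |a_n| = (2n+1)·(2n+2)/(n+1)² · 9, which tends to 36 as n → ∞.
Thus R = 1/(36) = 1/36.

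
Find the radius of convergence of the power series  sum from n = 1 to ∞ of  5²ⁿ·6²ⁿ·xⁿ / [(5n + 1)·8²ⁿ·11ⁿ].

R = 176/225

Ratio test: |a_{n+1}/a_n| = [(5n + 1)/(5(n+1) + 1)] · 25·36/(64·11) → 225/176 as n → ∞.
The series converges when 225/176 · |x| < 1, giving R = 176/225.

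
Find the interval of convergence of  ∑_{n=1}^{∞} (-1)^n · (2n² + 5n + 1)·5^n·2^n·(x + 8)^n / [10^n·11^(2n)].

The ratio of consecutive coefficients is [(2(n+1)² + 5(n+1) + 1)/(2n² + 5n + 1)] · 5·2/(10·121) → 1/121.
Convergence for |x + 8| · 1/121 < 1, i.e. |x + 8| < 121. So R = 121.
Endpoint x = 113: the terms have absolute value of order n², which does not tend to 0, so the series diverges by the divergence test.
Endpoint x = -129: the terms have absolute value of order n², which does not tend to 0, so the series diverges by the divergence test.

(-129, 113)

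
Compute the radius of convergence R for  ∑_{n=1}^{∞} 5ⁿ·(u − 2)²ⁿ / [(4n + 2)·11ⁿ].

Apply the ratio test: |a_{n+1}| / |a_n| = [(4n + 2)/(4(n+1) + 2)] · 5/11, which tends to 5/11 as n → ∞.
Writing y = (u − 2)², the series in y has radius 11/5, so |u − 2| < √(11/5) and R = √55/5.

R = √55/5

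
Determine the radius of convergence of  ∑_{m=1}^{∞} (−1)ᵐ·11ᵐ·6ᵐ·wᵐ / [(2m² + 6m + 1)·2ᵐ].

R = 1/33

By the ratio test, |a_{m+1}/a_m| = [(2m² + 6m + 1)/(2(m+1)² + 6(m+1) + 1)] · 11·6/2 → 33.
Hence the series converges for |w| < 1/(33) = 1/33, so the radius of convergence is 1/33.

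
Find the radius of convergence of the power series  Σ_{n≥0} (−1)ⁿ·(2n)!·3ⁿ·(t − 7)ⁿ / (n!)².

Ratio test: |a_{n+1}/a_n| = (2n+1)·(2n+2)/(n+1)² · 3 → 12 as n → ∞.
Thus R = 1/(12) = 1/12.

R = 1/12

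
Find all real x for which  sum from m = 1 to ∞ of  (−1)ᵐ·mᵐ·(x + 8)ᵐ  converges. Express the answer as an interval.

{-8}

Root test: |a_m|^(1/m) = m → ∞.
Since the m-th root of |a_m| is unbounded, the series converges only at x = -8; R = 0.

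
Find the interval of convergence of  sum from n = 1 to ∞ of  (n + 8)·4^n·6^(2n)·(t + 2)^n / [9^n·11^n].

(-43/16, -21/16)

Ratio test: |a_{n+1}/a_n| = [((n+1) + 8)/(n + 8)] · 4·36/(9·11) → 16/11 as n → ∞.
The series converges when 16/11 · |t + 2| < 1, giving R = 11/16.
Endpoint t = -21/16: the terms have absolute value of order n, which does not tend to 0, so the series diverges by the divergence test.
When t = -43/16, the terms do not tend to 0, so the series diverges.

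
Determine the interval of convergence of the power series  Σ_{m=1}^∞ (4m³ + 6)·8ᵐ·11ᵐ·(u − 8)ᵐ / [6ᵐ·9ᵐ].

The ratio of consecutive coefficients is [(4(m+1)³ + 6)/(4m³ + 6)] · 8·11/(6·9) → 44/27.
Convergence for |u − 8| · 44/27 < 1, i.e. |u − 8| < 27/44. So R = 27/44.
Check u = 379/44: the m-th term does not approach 0; divergence by the term test.
At u = 325/44: the m-th term does not approach 0; divergence by the term test.

(325/44, 379/44)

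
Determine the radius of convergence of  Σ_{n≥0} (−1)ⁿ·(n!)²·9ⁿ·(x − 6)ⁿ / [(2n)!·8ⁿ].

Apply the ratio test: |a_{n+1}| / |a_n| = (n+1)²/[(2n+1)·(2n+2)] · 9/8, which tends to 9/32 as n → ∞.
The series converges when 9/32 · |x − 6| < 1, giving R = 32/9.

R = 32/9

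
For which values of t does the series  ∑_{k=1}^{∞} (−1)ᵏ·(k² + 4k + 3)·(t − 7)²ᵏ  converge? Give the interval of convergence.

(6, 8)

The ratio of consecutive coefficients is ((k+1)² + 4(k+1) + 3)/(k² + 4k + 3) → 1.
Successive powers of (t − 7) differ by 2, so the series converges when |t − 7|² · 1 < 1, i.e. |t − 7| < √(1) = 1. So R = 1.
When t = 8, the terms have absolute value of order k², which does not tend to 0, so the series diverges by the divergence test.
When t = 6, the terms do not tend to 0, so the series diverges.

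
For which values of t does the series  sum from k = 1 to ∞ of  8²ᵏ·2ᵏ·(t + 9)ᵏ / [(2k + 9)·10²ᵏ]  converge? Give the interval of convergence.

Apply the ratio test: |a_{k+1}| / |a_k| = [(2k + 9)/(2(k+1) + 9)] · 64·2/100, which tends to 32/25 as k → ∞.
Thus R = 1/(32/25) = 25/32.
At t = -263/32: comparison with the harmonic series Σ 1/k shows the series diverges.
At t = -313/32: an alternating series whose terms decrease to 0 in absolute value, so it converges by the Leibniz criterion.

[-313/32, -263/32)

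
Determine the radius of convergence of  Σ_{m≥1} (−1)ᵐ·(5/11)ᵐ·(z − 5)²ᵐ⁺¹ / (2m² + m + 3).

Apply the ratio test: |a_{m+1}| / |a_m| = [(2m² + m + 3)/(2(m+1)² + (m+1) + 3)] · 5/11, which tends to 5/11 as m → ∞.
Writing y = (z − 5)², the series in y has radius 11/5, so |z − 5| < √(11/5) and R = √55/5.

R = √55/5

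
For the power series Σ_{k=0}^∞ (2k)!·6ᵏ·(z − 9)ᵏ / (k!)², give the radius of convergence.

The ratio of consecutive coefficients is (2k+1)·(2k+2)/(k+1)² · 6 → 24.
Hence the series converges for |z − 9| < 1/(24) = 1/24, so the radius of convergence is 1/24.

R = 1/24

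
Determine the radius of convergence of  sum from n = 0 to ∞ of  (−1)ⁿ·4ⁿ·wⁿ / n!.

R = ∞

Ratio test: |a_{n+1}/a_n| = 4 · 1/(n+1) → 0 as n → ∞.
The ratio tends to 0 regardless of w, hence R = ∞.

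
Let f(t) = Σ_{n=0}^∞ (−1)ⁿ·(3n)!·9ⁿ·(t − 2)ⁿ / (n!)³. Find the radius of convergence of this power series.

Apply the ratio test: |a_{n+1}| / |a_n| = (3n+1)·(3n+2)·(3n+3)/(n+1)³ · 9, which tends to 243 as n → ∞.
Convergence for |t − 2| · 243 < 1, i.e. |t − 2| < 1/243. So R = 1/243.

R = 1/243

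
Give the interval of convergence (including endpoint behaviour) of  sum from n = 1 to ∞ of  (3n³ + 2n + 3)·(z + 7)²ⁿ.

Ratio test: |a_{n+1}/a_n| = (3(n+1)³ + 2(n+1) + 3)/(3n³ + 2n + 3) → 1 as n → ∞.
Since the exponent of (z + 7) increases by 2 each term, convergence requires |z + 7|² < 1, hence R = 1.
When z = -6, the terms do not tend to 0, so the series diverges.
When z = -8, the terms do not tend to 0, so the series diverges.

(-8, -6)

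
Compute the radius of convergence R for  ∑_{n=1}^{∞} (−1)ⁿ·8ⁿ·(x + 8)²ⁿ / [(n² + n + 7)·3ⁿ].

R = √6/4

The ratio of consecutive coefficients is [(n² + n + 7)/((n+1)² + (n+1) + 7)] · 8/3 → 8/3.
Writing y = (x + 8)², the series in y has radius 3/8, so |x + 8| < √(3/8) and R = √6/4.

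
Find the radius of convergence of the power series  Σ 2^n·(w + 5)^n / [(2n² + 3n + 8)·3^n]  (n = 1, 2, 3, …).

R = 3/2

Apply the ratio test: |a_{n+1}| / |a_n| = [(2n² + 3n + 8)/(2(n+1)² + 3(n+1) + 8)] · 2/3, which tends to 2/3 as n → ∞.
Thus R = 1/(2/3) = 3/2.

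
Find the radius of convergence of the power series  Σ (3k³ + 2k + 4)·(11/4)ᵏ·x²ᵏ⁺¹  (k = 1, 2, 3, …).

The ratio of consecutive coefficients is [(3(k+1)³ + 2(k+1) + 4)/(3k³ + 2k + 4)] · 11/4 → 11/4.
Since the exponent of x increases by 2 each term, convergence requires |x|² < 4/11, hence R = 2√11/11.

R = 2√11/11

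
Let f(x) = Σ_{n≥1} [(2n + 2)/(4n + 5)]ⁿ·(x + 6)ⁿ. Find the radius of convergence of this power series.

R = 2

Root test: |a_n|^(1/n) = (2n + 2)/(4n + 5) → 1/2.
Hence the series converges for |x + 6| < 1/(1/2) = 2, so the radius of convergence is 2.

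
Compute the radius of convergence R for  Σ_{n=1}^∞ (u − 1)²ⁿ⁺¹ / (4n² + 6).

Apply the ratio test: |a_{n+1}| / |a_n| = (4n² + 6)/(4(n+1)² + 6), which tends to 1 as n → ∞.
Since the exponent of (u − 1) increases by 2 each term, convergence requires |u − 1|² < 1, hence R = 1.

R = 1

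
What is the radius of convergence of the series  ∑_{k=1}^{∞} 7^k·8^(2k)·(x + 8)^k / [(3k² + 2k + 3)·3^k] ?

Apply the ratio test: |a_{k+1}| / |a_k| = [(3k² + 2k + 3)/(3(k+1)² + 2(k+1) + 3)] · 7·64/3, which tends to 448/3 as k → ∞.
Convergence for |x + 8| · 448/3 < 1, i.e. |x + 8| < 3/448. So R = 3/448.

R = 3/448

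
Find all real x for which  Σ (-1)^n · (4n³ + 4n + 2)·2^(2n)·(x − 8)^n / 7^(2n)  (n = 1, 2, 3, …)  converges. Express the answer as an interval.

(-17/4, 81/4)

Ratio test: |a_{n+1}/a_n| = [(4(n+1)³ + 4(n+1) + 2)/(4n³ + 4n + 2)] · 4/49 → 4/49 as n → ∞.
Hence the series converges for |x − 8| < 1/(4/49) = 49/4, so the radius of convergence is 49/4.
At x = 81/4: the terms do not tend to 0, so the series diverges.
When x = -17/4, the terms have absolute value of order n³, which does not tend to 0, so the series diverges by the divergence test.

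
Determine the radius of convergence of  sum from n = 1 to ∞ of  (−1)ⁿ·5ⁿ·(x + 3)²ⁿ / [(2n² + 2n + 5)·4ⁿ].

By the ratio test, |a_{n+1}/a_n| = [(2n² + 2n + 5)/(2(n+1)² + 2(n+1) + 5)] · 5/4 → 5/4.
Successive powers of (x + 3) differ by 2, so the series converges when |x + 3|² · 5/4 < 1, i.e. |x + 3| < √(4/5). So R = 2√5/5.

R = 2√5/5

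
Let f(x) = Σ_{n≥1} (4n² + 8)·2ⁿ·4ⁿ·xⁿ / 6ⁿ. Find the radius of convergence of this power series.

By the ratio test, |a_{n+1}/a_n| = [(4(n+1)² + 8)/(4n² + 8)] · 2·4/6 → 4/3.
Convergence for |x| · 4/3 < 1, i.e. |x| < 3/4. So R = 3/4.

R = 3/4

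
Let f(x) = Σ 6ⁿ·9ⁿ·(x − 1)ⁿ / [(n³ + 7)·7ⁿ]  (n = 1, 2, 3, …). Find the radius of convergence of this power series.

R = 7/54

By the ratio test, |a_{n+1}/a_n| = [(n³ + 7)/((n+1)³ + 7)] · 6·9/7 → 54/7.
Thus R = 1/(54/7) = 7/54.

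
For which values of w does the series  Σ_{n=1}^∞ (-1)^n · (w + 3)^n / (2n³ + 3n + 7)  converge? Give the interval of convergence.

[-4, -2]

Ratio test: |a_{n+1}/a_n| = (2n³ + 3n + 7)/(2(n+1)³ + 3(n+1) + 7) → 1 as n → ∞.
Convergence for |w + 3| < 1, so R = 1.
Check w = -2: the terms are on the order of 1/n³, so the series converges absolutely by comparison with the p-series (p = 3 > 1).
Endpoint w = -4: the series is dominated by a constant times Σ 1/n³, which converges (p = 3 > 1).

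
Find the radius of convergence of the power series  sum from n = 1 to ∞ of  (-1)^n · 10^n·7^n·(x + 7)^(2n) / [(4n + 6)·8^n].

By the ratio test, |a_{n+1}/a_n| = [(4n + 6)/(4(n+1) + 6)] · 10·7/8 → 35/4.
Writing y = (x + 7)², the series in y has radius 4/35, so |x + 7| < √(4/35) and R = 2√35/35.

R = 2√35/35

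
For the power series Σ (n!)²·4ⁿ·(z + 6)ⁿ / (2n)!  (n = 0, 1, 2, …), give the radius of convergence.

R = 1

By the ratio test, |a_{n+1}/a_n| = (n+1)²/[(2n+1)·(2n+2)] · 4 → 1.
So the series converges when |z + 6| < 1 and diverges when |z + 6| > 1; R = 1.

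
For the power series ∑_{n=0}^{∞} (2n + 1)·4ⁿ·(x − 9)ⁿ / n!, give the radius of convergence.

Ratio test: |a_{n+1}/a_n| = (2(n+1) + 1)/(2n + 1) · 4 · 1/(n+1) → 0 as n → ∞.
Since the limit is 0 < 1 for every x, the series converges on all of ℝ and R = ∞.

R = ∞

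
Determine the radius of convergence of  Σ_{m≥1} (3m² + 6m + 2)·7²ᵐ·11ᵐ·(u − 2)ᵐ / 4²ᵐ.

R = 16/539

By the ratio test, |a_{m+1}/a_m| = [(3(m+1)² + 6(m+1) + 2)/(3m² + 6m + 2)] · 49·11/16 → 539/16.
The series converges when 539/16 · |u − 2| < 1, giving R = 16/539.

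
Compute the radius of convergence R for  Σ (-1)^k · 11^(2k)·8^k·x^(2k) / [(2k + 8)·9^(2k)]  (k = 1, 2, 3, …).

The ratio of consecutive coefficients is [(2k + 8)/(2(k+1) + 8)] · 121·8/81 → 968/81.
Writing y = x², the series in y has radius 81/968, so |x| < √(81/968) and R = 9√2/44.

R = 9√2/44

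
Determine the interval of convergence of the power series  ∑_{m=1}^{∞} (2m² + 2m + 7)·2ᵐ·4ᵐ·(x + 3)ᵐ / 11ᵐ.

Apply the ratio test: |a_{m+1}| / |a_m| = [(2(m+1)² + 2(m+1) + 7)/(2m² + 2m + 7)] · 2·4/11, which tends to 8/11 as m → ∞.
Convergence for |x + 3| · 8/11 < 1, i.e. |x + 3| < 11/8. So R = 11/8.
At x = -13/8: the terms have absolute value of order m², which does not tend to 0, so the series diverges by the divergence test.
At x = -35/8: the terms have absolute value of order m², which does not tend to 0, so the series diverges by the divergence test.

(-35/8, -13/8)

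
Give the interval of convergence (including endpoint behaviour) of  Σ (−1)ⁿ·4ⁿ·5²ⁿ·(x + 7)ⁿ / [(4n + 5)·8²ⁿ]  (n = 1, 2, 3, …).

By the ratio test, |a_{n+1}/a_n| = [(4n + 5)/(4(n+1) + 5)] · 4·25/64 → 25/16.
Convergence for |x + 7| · 25/16 < 1, i.e. |x + 7| < 16/25. So R = 16/25.
When x = -159/25, convergence follows from the alternating series test (terms decrease monotonically to 0).
At x = -191/25: the terms behave like c/n; limit comparison with the harmonic series gives divergence.

(-191/25, -159/25]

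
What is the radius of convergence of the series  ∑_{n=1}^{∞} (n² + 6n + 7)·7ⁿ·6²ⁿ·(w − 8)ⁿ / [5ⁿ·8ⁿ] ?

Ratio test: |a_{n+1}/a_n| = [((n+1)² + 6(n+1) + 7)/(n² + 6n + 7)] · 7·36/(5·8) → 63/10 as n → ∞.
Hence the series converges for |w − 8| < 1/(63/10) = 10/63, so the radius of convergence is 10/63.

R = 10/63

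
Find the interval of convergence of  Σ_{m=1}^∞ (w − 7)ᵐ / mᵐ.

Applying the root test, |a_m|^(1/m) = 1/m → 0.
The limit is 0 for every w, so R = ∞.

(−∞, ∞)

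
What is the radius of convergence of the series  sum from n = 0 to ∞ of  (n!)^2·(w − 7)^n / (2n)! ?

By the ratio test, |a_{n+1}/a_n| = (n+1)²/[(2n+1)·(2n+2)] → 1/4.
The series converges when 1/4 · |w − 7| < 1, giving R = 4.

R = 4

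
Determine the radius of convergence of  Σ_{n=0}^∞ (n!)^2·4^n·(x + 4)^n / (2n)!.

R = 1

Ratio test: |a_{n+1}/a_n| = (n+1)²/[(2n+1)·(2n+2)] · 4 → 1 as n → ∞.
Hence R = 1.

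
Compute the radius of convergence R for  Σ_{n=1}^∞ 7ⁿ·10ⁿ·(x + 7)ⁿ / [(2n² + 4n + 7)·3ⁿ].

Ratio test: |a_{n+1}/a_n| = [(2n² + 4n + 7)/(2(n+1)² + 4(n+1) + 7)] · 7·10/3 → 70/3 as n → ∞.
Thus R = 1/(70/3) = 3/70.

R = 3/70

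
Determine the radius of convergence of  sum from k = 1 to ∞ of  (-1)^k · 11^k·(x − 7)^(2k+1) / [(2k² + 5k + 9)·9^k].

The ratio of consecutive coefficients is [(2k² + 5k + 9)/(2(k+1)² + 5(k+1) + 9)] · 11/9 → 11/9.
Since the exponent of (x − 7) increases by 2 each term, convergence requires |x − 7|² < 9/11, hence R = 3√11/11.

R = 3√11/11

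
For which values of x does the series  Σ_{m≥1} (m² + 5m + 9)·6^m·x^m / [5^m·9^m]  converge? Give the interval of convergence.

(-15/2, 15/2)

By the ratio test, |a_{m+1}/a_m| = [((m+1)² + 5(m+1) + 9)/(m² + 5m + 9)] · 6/(5·9) → 2/15.
The series converges when 2/15 · |x| < 1, giving R = 15/2.
Endpoint x = 15/2: the terms have absolute value of order m², which does not tend to 0, so the series diverges by the divergence test.
At x = -15/2: the terms have absolute value of order m², which does not tend to 0, so the series diverges by the divergence test.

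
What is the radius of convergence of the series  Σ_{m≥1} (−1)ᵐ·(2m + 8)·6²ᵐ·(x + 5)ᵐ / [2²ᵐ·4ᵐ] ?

By the ratio test, |a_{m+1}/a_m| = [(2(m+1) + 8)/(2m + 8)] · 36/(4·4) → 9/4.
The series converges when 9/4 · |x + 5| < 1, giving R = 4/9.

R = 4/9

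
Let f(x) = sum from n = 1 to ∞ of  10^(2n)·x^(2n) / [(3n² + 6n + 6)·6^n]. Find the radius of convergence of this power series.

R = √6/10

By the ratio test, |a_{n+1}/a_n| = [(3n² + 6n + 6)/(3(n+1)² + 6(n+1) + 6)] · 100/6 → 50/3.
Successive powers of x differ by 2, so the series converges when |x|² · 50/3 < 1, i.e. |x| < √(3/50). So R = √6/10.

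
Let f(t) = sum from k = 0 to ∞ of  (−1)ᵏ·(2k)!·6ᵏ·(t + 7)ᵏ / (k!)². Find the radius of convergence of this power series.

By the ratio test, |a_{k+1}/a_k| = (2k+1)·(2k+2)/(k+1)² · 6 → 24.
Thus R = 1/(24) = 1/24.

R = 1/24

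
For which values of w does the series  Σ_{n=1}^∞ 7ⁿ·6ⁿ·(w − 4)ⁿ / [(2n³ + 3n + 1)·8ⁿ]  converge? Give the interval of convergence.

The ratio of consecutive coefficients is [(2n³ + 3n + 1)/(2(n+1)³ + 3(n+1) + 1)] · 7·6/8 → 21/4.
Thus R = 1/(21/4) = 4/21.
Endpoint w = 88/21: absolute convergence follows by limit comparison with Σ 1/n³.
Endpoint w = 80/21: the series is dominated by a constant times Σ 1/n³, which converges (p = 3 > 1).

[80/21, 88/21]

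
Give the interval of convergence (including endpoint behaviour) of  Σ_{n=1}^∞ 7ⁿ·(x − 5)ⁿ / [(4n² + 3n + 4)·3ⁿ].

Apply the ratio test: |a_{n+1}| / |a_n| = [(4n² + 3n + 4)/(4(n+1)² + 3(n+1) + 4)] · 7/3, which tends to 7/3 as n → ∞.
Hence the series converges for |x − 5| < 1/(7/3) = 3/7, so the radius of convergence is 3/7.
Check x = 38/7: the series is dominated by a constant times Σ 1/n², which converges (p = 2 > 1).
Check x = 32/7: the series is dominated by a constant times Σ 1/n², which converges (p = 2 > 1).

[32/7, 38/7]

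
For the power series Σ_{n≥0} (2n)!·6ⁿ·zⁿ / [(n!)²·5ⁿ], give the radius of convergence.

R = 5/24

The ratio of consecutive coefficients is (2n+1)·(2n+2)/(n+1)² · 6/5 → 24/5.
The series converges when 24/5 · |z| < 1, giving R = 5/24.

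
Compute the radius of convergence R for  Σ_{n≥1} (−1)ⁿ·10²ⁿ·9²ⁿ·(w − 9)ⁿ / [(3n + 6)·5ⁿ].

By the ratio test, |a_{n+1}/a_n| = [(3n + 6)/(3(n+1) + 6)] · 100·81/5 → 1620.
Hence the series converges for |w − 9| < 1/(1620) = 1/1620, so the radius of convergence is 1/1620.

R = 1/1620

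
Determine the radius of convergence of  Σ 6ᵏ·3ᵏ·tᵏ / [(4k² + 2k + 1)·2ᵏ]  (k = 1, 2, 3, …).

The ratio of consecutive coefficients is [(4k² + 2k + 1)/(4(k+1)² + 2(k+1) + 1)] · 6·3/2 → 9.
Convergence for |t| · 9 < 1, i.e. |t| < 1/9. So R = 1/9.

R = 1/9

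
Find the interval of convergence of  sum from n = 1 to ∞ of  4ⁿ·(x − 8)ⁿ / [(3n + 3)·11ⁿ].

[21/4, 43/4)

Apply the ratio test: |a_{n+1}| / |a_n| = [(3n + 3)/(3(n+1) + 3)] · 4/11, which tends to 4/11 as n → ∞.
Thus R = 1/(4/11) = 11/4.
Check x = 43/4: comparison with the harmonic series Σ 1/n shows the series diverges.
Endpoint x = 21/4: an alternating series whose terms decrease to 0 in absolute value, so it converges by the Leibniz criterion.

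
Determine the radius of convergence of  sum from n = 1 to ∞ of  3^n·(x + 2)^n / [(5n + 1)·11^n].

R = 11/3

Ratio test: |a_{n+1}/a_n| = [(5n + 1)/(5(n+1) + 1)] · 3/11 → 3/11 as n → ∞.
Convergence for |x + 2| · 3/11 < 1, i.e. |x + 2| < 11/3. So R = 11/3.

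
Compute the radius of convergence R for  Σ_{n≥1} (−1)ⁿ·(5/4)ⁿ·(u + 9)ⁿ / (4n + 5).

R = 4/5

By the ratio test, |a_{n+1}/a_n| = [(4n + 5)/(4(n+1) + 5)] · 5/4 → 5/4.
Hence the series converges for |u + 9| < 1/(5/4) = 4/5, so the radius of convergence is 4/5.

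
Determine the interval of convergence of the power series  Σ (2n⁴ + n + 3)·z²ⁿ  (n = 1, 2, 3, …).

(-1, 1)

Apply the ratio test: |a_{n+1}| / |a_n| = (2(n+1)⁴ + (n+1) + 3)/(2n⁴ + n + 3), which tends to 1 as n → ∞.
Successive powers of z differ by 2, so the series converges when |z|² · 1 < 1, i.e. |z| < √(1) = 1. So R = 1.
Endpoint z = 1: the terms do not tend to 0, so the series diverges.
Check z = -1: the n-th term does not approach 0; divergence by the term test.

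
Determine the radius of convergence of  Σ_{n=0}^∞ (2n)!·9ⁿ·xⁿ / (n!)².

R = 1/36

By the ratio test, |a_{n+1}/a_n| = (2n+1)·(2n+2)/(n+1)² · 9 → 36.
Hence the series converges for |x| < 1/(36) = 1/36, so the radius of convergence is 1/36.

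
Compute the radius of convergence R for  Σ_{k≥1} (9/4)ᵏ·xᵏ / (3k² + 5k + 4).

Apply the ratio test: |a_{k+1}| / |a_k| = [(3k² + 5k + 4)/(3(k+1)² + 5(k+1) + 4)] · 9/4, which tends to 9/4 as k → ∞.
Hence the series converges for |x| < 1/(9/4) = 4/9, so the radius of convergence is 4/9.

R = 4/9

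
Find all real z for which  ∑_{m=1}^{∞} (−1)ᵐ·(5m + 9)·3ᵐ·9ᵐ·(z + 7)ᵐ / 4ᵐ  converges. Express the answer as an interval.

(-193/27, -185/27)

Apply the ratio test: |a_{m+1}| / |a_m| = [(5(m+1) + 9)/(5m + 9)] · 3·9/4, which tends to 27/4 as m → ∞.
Convergence for |z + 7| · 27/4 < 1, i.e. |z + 7| < 4/27. So R = 4/27.
Check z = -185/27: the m-th term does not approach 0; divergence by the term test.
Check z = -193/27: the terms have absolute value of order m, which does not tend to 0, so the series diverges by the divergence test.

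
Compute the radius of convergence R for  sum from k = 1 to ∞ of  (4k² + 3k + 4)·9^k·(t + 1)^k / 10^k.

The ratio of consecutive coefficients is [(4(k+1)² + 3(k+1) + 4)/(4k² + 3k + 4)] · 9/10 → 9/10.
Hence the series converges for |t + 1| < 1/(9/10) = 10/9, so the radius of convergence is 10/9.

R = 10/9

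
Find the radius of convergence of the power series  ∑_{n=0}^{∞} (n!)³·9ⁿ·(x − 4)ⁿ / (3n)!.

Apply the ratio test: |a_{n+1}| / |a_n| = (n+1)³/[(3n+1)·(3n+2)·(3n+3)] · 9, which tends to 1/3 as n → ∞.
The series converges when 1/3 · |x − 4| < 1, giving R = 3.

R = 3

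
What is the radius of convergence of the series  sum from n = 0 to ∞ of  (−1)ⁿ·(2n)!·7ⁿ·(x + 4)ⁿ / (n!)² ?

R = 1/28

The ratio of consecutive coefficients is (2n+1)·(2n+2)/(n+1)² · 7 → 28.
Convergence for |x + 4| · 28 < 1, i.e. |x + 4| < 1/28. So R = 1/28.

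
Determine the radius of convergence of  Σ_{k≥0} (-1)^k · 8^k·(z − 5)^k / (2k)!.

By the ratio test, |a_{k+1}/a_k| = 8 · 1/[(2k+1)·(2k+2)] → 0.
The ratio tends to 0 regardless of z, hence R = ∞.

R = ∞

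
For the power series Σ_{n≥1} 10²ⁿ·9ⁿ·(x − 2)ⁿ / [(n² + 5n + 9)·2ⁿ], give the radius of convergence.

R = 1/450

Apply the ratio test: |a_{n+1}| / |a_n| = [(n² + 5n + 9)/((n+1)² + 5(n+1) + 9)] · 100·9/2, which tends to 450 as n → ∞.
The series converges when 450 · |x − 2| < 1, giving R = 1/450.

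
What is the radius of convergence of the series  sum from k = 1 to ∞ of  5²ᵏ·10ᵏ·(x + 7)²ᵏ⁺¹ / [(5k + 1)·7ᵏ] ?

The ratio of consecutive coefficients is [(5k + 1)/(5(k+1) + 1)] · 25·10/7 → 250/7.
Writing y = (x + 7)², the series in y has radius 7/250, so |x + 7| < √(7/250) and R = √70/50.

R = √70/50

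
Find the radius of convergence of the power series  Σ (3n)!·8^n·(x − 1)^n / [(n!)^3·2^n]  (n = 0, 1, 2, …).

R = 1/108

Ratio test: |a_{n+1}/a_n| = (3n+1)·(3n+2)·(3n+3)/(n+1)³ · 8/2 → 108 as n → ∞.
Thus R = 1/(108) = 1/108.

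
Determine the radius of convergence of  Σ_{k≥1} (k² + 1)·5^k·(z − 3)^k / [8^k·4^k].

R = 32/5

The ratio of consecutive coefficients is [((k+1)² + 1)/(k² + 1)] · 5/(8·4) → 5/32.
Convergence for |z − 3| · 5/32 < 1, i.e. |z − 3| < 32/5. So R = 32/5.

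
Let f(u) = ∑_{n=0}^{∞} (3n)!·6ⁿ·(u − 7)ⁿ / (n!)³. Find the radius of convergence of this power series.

R = 1/162

Apply the ratio test: |a_{n+1}| / |a_n| = (3n+1)·(3n+2)·(3n+3)/(n+1)³ · 6, which tends to 162 as n → ∞.
Convergence for |u − 7| · 162 < 1, i.e. |u − 7| < 1/162. So R = 1/162.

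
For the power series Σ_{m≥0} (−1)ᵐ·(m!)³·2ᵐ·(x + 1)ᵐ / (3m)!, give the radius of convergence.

R = 27/2

Apply the ratio test: |a_{m+1}| / |a_m| = (m+1)³/[(3m+1)·(3m+2)·(3m+3)] · 2, which tends to 2/27 as m → ∞.
Hence the series converges for |x + 1| < 1/(2/27) = 27/2, so the radius of convergence is 27/2.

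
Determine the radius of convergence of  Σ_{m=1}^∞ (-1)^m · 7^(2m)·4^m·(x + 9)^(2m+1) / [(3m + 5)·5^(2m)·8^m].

By the ratio test, |a_{m+1}/a_m| = [(3m + 5)/(3(m+1) + 5)] · 49·4/(25·8) → 49/50.
Writing y = (x + 9)², the series in y has radius 50/49, so |x + 9| < √(50/49) and R = 5√2/7.

R = 5√2/7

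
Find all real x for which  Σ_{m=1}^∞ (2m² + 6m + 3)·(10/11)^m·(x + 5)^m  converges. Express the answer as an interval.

(-61/10, -39/10)

Ratio test: |a_{m+1}/a_m| = [(2(m+1)² + 6(m+1) + 3)/(2m² + 6m + 3)] · 10/11 → 10/11 as m → ∞.
Thus R = 1/(10/11) = 11/10.
Endpoint x = -39/10: the terms do not tend to 0, so the series diverges.
When x = -61/10, the terms have absolute value of order m², which does not tend to 0, so the series diverges by the divergence test.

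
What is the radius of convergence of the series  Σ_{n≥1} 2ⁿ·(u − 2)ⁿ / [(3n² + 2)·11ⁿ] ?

The ratio of consecutive coefficients is [(3n² + 2)/(3(n+1)² + 2)] · 2/11 → 2/11.
Hence the series converges for |u − 2| < 1/(2/11) = 11/2, so the radius of convergence is 11/2.

R = 11/2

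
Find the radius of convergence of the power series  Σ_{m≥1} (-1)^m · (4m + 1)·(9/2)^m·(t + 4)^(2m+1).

Ratio test: |a_{m+1}/a_m| = [(4(m+1) + 1)/(4m + 1)] · 9/2 → 9/2 as m → ∞.
Writing y = (t + 4)², the series in y has radius 2/9, so |t + 4| < √(2/9) and R = √2/3.

R = √2/3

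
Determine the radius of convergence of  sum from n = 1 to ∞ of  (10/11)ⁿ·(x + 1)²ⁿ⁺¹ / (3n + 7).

R = √110/10

By the ratio test, |a_{n+1}/a_n| = [(3n + 7)/(3(n+1) + 7)] · 10/11 → 10/11.
Since the exponent of (x + 1) increases by 2 each term, convergence requires |x + 1|² < 11/10, hence R = √110/10.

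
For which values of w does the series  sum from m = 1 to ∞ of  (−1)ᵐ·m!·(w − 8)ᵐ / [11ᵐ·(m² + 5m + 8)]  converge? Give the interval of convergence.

{8}

Apply the ratio test: |a_{m+1}| / |a_m| = (m+1) · 1/11 · (m² + 5m + 8)/((m+1)² + 5(m+1) + 8), which tends to ∞ as m → ∞.
The ratio grows without bound, so the series diverges whenever (w − 8) ≠ 0; it converges only at w = 8. R = 0.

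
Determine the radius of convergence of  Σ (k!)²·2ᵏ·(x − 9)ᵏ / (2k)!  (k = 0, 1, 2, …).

Ratio test: |a_{k+1}/a_k| = (k+1)²/[(2k+1)·(2k+2)] · 2 → 1/2 as k → ∞.
Hence the series converges for |x − 9| < 1/(1/2) = 2, so the radius of convergence is 2.

R = 2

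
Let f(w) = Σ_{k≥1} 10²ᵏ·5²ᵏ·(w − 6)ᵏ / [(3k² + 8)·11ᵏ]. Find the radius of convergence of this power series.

R = 11/2500

Ratio test: |a_{k+1}/a_k| = [(3k² + 8)/(3(k+1)² + 8)] · 100·25/11 → 2500/11 as k → ∞.
Hence the series converges for |w − 6| < 1/(2500/11) = 11/2500, so the radius of convergence is 11/2500.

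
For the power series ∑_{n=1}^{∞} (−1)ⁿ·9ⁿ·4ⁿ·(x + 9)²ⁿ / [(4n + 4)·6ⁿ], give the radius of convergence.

R = √6/6

Apply the ratio test: |a_{n+1}| / |a_n| = [(4n + 4)/(4(n+1) + 4)] · 9·4/6, which tends to 6 as n → ∞.
Writing y = (x + 9)², the series in y has radius 1/6, so |x + 9| < √(1/6) and R = √6/6.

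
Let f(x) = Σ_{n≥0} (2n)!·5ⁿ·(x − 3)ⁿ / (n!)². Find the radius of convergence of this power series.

R = 1/20

Ratio test: |a_{n+1}/a_n| = (2n+1)·(2n+2)/(n+1)² · 5 → 20 as n → ∞.
Convergence for |x − 3| · 20 < 1, i.e. |x − 3| < 1/20. So R = 1/20.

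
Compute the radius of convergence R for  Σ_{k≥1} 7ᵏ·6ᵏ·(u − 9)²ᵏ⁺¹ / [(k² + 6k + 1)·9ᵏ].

By the ratio test, |a_{k+1}/a_k| = [(k² + 6k + 1)/((k+1)² + 6(k+1) + 1)] · 7·6/9 → 14/3.
Writing y = (u − 9)², the series in y has radius 3/14, so |u − 9| < √(3/14) and R = √42/14.

R = √42/14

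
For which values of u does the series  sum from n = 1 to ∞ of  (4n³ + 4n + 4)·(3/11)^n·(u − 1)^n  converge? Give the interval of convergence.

(-8/3, 14/3)

The ratio of consecutive coefficients is [(4(n+1)³ + 4(n+1) + 4)/(4n³ + 4n + 4)] · 3/11 → 3/11.
Convergence for |u − 1| · 3/11 < 1, i.e. |u − 1| < 11/3. So R = 11/3.
Endpoint u = 14/3: the n-th term does not approach 0; divergence by the term test.
Endpoint u = -8/3: the terms do not tend to 0, so the series diverges.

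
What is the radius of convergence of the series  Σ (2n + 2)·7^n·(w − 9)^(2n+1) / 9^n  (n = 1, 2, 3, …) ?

R = 3√7/7

Apply the ratio test: |a_{n+1}| / |a_n| = [(2(n+1) + 2)/(2n + 2)] · 7/9, which tends to 7/9 as n → ∞.
Writing y = (w − 9)², the series in y has radius 9/7, so |w − 9| < √(9/7) and R = 3√7/7.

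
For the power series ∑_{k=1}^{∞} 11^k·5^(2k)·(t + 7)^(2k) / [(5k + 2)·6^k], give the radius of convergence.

Apply the ratio test: |a_{k+1}| / |a_k| = [(5k + 2)/(5(k+1) + 2)] · 11·25/6, which tends to 275/6 as k → ∞.
Writing y = (t + 7)², the series in y has radius 6/275, so |t + 7| < √(6/275) and R = √66/55.

R = √66/55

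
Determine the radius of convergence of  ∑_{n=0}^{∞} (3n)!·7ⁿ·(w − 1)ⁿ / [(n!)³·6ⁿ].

Ratio test: |a_{n+1}/a_n| = (3n+1)·(3n+2)·(3n+3)/(n+1)³ · 7/6 → 63/2 as n → ∞.
The series converges when 63/2 · |w − 1| < 1, giving R = 2/63.

R = 2/63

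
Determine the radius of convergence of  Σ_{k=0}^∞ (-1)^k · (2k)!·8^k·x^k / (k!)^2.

R = 1/32

Apply the ratio test: |a_{k+1}| / |a_k| = (2k+1)·(2k+2)/(k+1)² · 8, which tends to 32 as k → ∞.
The series converges when 32 · |x| < 1, giving R = 1/32.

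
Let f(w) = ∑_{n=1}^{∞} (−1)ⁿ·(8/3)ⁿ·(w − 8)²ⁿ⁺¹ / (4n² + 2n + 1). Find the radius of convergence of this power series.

R = √6/4

Apply the ratio test: |a_{n+1}| / |a_n| = [(4n² + 2n + 1)/(4(n+1)² + 2(n+1) + 1)] · 8/3, which tends to 8/3 as n → ∞.
Writing y = (w − 8)², the series in y has radius 3/8, so |w − 8| < √(3/8) and R = √6/4.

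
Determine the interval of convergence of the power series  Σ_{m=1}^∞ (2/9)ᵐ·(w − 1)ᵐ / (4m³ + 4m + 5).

By the ratio test, |a_{m+1}/a_m| = [(4m³ + 4m + 5)/(4(m+1)³ + 4(m+1) + 5)] · 2/9 → 2/9.
The series converges when 2/9 · |w − 1| < 1, giving R = 9/2.
Check w = 11/2: the series is dominated by a constant times Σ 1/m³, which converges (p = 3 > 1).
At w = -7/2: the terms are on the order of 1/m³, so the series converges absolutely by comparison with the p-series (p = 3 > 1).

[-7/2, 11/2]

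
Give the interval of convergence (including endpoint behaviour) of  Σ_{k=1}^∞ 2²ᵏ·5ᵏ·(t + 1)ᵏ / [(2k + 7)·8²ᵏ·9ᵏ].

By the ratio test, |a_{k+1}/a_k| = [(2k + 7)/(2(k+1) + 7)] · 4·5/(64·9) → 5/144.
Thus R = 1/(5/144) = 144/5.
When t = 139/5, the terms are asymptotic to a nonzero constant times 1/k, so the series diverges by limit comparison with Σ 1/k.
At t = -149/5: the terms alternate in sign and decrease monotonically to 0 in absolute value (size ~ c/k), so the alternating series test gives convergence.

[-149/5, 139/5)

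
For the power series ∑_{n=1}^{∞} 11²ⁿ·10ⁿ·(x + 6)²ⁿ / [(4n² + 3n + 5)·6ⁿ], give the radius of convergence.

R = √15/55

The ratio of consecutive coefficients is [(4n² + 3n + 5)/(4(n+1)² + 3(n+1) + 5)] · 121·10/6 → 605/3.
Since the exponent of (x + 6) increases by 2 each term, convergence requires |x + 6|² < 3/605, hence R = √15/55.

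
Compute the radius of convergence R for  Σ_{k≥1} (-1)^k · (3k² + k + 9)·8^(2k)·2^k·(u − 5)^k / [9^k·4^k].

Ratio test: |a_{k+1}/a_k| = [(3(k+1)² + (k+1) + 9)/(3k² + k + 9)] · 64·2/(9·4) → 32/9 as k → ∞.
Thus R = 1/(32/9) = 9/32.

R = 9/32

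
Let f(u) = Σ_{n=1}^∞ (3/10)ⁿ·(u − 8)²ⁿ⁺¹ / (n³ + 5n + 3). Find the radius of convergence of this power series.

R = √30/3

Ratio test: |a_{n+1}/a_n| = [(n³ + 5n + 3)/((n+1)³ + 5(n+1) + 3)] · 3/10 → 3/10 as n → ∞.
Writing y = (u − 8)², the series in y has radius 10/3, so |u − 8| < √(10/3) and R = √30/3.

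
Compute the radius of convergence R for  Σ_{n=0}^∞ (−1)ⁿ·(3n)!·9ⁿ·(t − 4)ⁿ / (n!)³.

The ratio of consecutive coefficients is (3n+1)·(3n+2)·(3n+3)/(n+1)³ · 9 → 243.
Thus R = 1/(243) = 1/243.

R = 1/243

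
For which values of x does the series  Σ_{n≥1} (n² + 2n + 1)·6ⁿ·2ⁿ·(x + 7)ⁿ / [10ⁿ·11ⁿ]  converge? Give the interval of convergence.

By the ratio test, |a_{n+1}/a_n| = [((n+1)² + 2(n+1) + 1)/(n² + 2n + 1)] · 6·2/(10·11) → 6/55.
The series converges when 6/55 · |x + 7| < 1, giving R = 55/6.
Endpoint x = 13/6: the n-th term does not approach 0; divergence by the term test.
Endpoint x = -97/6: the terms have absolute value of order n², which does not tend to 0, so the series diverges by the divergence test.

(-97/6, 13/6)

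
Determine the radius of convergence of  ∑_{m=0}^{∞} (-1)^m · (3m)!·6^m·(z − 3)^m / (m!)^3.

Apply the ratio test: |a_{m+1}| / |a_m| = (3m+1)·(3m+2)·(3m+3)/(m+1)³ · 6, which tends to 162 as m → ∞.
The series converges when 162 · |z − 3| < 1, giving R = 1/162.

R = 1/162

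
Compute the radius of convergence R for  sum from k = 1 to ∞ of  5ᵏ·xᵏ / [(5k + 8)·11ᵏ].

R = 11/5

By the ratio test, |a_{k+1}/a_k| = [(5k + 8)/(5(k+1) + 8)] · 5/11 → 5/11.
Hence the series converges for |x| < 1/(5/11) = 11/5, so the radius of convergence is 11/5.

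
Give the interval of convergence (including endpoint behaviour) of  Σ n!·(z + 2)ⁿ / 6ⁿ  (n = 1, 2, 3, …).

{-2}

Apply the ratio test: |a_{n+1}| / |a_n| = (n+1) · 1/6, which tends to ∞ as n → ∞.
Since the ratio → ∞, the series diverges for every z ≠ -2, and R = 0.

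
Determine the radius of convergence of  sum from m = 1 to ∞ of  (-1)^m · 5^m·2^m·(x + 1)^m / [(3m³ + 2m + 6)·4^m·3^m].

R = 6/5

By the ratio test, |a_{m+1}/a_m| = [(3m³ + 2m + 6)/(3(m+1)³ + 2(m+1) + 6)] · 5·2/(4·3) → 5/6.
Hence the series converges for |x + 1| < 1/(5/6) = 6/5, so the radius of convergence is 6/5.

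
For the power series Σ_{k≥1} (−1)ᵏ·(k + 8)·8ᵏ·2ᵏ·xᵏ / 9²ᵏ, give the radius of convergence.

R = 81/16

Ratio test: |a_{k+1}/a_k| = [((k+1) + 8)/(k + 8)] · 8·2/81 → 16/81 as k → ∞.
Hence the series converges for |x| < 1/(16/81) = 81/16, so the radius of convergence is 81/16.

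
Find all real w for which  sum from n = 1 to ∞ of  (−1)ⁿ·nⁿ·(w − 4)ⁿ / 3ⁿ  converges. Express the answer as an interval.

Applying the root test, |a_n|^(1/n) = n/3 → ∞.
The root grows without bound, so R = 0 (convergence only at w = 4).

{4}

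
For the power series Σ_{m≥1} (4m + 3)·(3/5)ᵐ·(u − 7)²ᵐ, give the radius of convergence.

Apply the ratio test: |a_{m+1}| / |a_m| = [(4(m+1) + 3)/(4m + 3)] · 3/5, which tends to 3/5 as m → ∞.
Since the exponent of (u − 7) increases by 2 each term, convergence requires |u − 7|² < 5/3, hence R = √15/3.

R = √15/3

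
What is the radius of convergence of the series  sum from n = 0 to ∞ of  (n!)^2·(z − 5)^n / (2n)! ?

R = 4

Apply the ratio test: |a_{n+1}| / |a_n| = (n+1)²/[(2n+1)·(2n+2)], which tends to 1/4 as n → ∞.
The series converges when 1/4 · |z − 5| < 1, giving R = 4.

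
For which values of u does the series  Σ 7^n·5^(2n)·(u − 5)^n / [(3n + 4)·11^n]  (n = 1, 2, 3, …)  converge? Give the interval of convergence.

[864/175, 886/175)

The ratio of consecutive coefficients is [(3n + 4)/(3(n+1) + 4)] · 7·25/11 → 175/11.
The series converges when 175/11 · |u − 5| < 1, giving R = 11/175.
When u = 886/175, comparison with the harmonic series Σ 1/n shows the series diverges.
At u = 864/175: an alternating series whose terms decrease to 0 in absolute value, so it converges by the Leibniz criterion.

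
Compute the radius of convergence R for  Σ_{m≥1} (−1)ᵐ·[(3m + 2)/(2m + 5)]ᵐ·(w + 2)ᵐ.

R = 2/3

Root test: |a_m|^(1/m) = (3m + 2)/(2m + 5) → 3/2.
Hence the series converges for |w + 2| < 1/(3/2) = 2/3, so the radius of convergence is 2/3.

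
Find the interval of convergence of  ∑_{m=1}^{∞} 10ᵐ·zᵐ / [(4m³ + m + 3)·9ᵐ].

[-9/10, 9/10]

Apply the ratio test: |a_{m+1}| / |a_m| = [(4m³ + m + 3)/(4(m+1)³ + (m+1) + 3)] · 10/9, which tends to 10/9 as m → ∞.
Hence the series converges for |z| < 1/(10/9) = 9/10, so the radius of convergence is 9/10.
Check z = 9/10: absolute convergence follows by limit comparison with Σ 1/m³.
Check z = -9/10: the terms are on the order of 1/m³, so the series converges absolutely by comparison with the p-series (p = 3 > 1).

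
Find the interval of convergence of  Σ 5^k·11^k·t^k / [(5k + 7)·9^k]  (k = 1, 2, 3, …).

Ratio test: |a_{k+1}/a_k| = [(5k + 7)/(5(k+1) + 7)] · 5·11/9 → 55/9 as k → ∞.
Convergence for |t| · 55/9 < 1, i.e. |t| < 9/55. So R = 9/55.
When t = 9/55, the terms are asymptotic to a nonzero constant times 1/k, so the series diverges by limit comparison with Σ 1/k.
Endpoint t = -9/55: convergence follows from the alternating series test (terms decrease monotonically to 0).

[-9/55, 9/55)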